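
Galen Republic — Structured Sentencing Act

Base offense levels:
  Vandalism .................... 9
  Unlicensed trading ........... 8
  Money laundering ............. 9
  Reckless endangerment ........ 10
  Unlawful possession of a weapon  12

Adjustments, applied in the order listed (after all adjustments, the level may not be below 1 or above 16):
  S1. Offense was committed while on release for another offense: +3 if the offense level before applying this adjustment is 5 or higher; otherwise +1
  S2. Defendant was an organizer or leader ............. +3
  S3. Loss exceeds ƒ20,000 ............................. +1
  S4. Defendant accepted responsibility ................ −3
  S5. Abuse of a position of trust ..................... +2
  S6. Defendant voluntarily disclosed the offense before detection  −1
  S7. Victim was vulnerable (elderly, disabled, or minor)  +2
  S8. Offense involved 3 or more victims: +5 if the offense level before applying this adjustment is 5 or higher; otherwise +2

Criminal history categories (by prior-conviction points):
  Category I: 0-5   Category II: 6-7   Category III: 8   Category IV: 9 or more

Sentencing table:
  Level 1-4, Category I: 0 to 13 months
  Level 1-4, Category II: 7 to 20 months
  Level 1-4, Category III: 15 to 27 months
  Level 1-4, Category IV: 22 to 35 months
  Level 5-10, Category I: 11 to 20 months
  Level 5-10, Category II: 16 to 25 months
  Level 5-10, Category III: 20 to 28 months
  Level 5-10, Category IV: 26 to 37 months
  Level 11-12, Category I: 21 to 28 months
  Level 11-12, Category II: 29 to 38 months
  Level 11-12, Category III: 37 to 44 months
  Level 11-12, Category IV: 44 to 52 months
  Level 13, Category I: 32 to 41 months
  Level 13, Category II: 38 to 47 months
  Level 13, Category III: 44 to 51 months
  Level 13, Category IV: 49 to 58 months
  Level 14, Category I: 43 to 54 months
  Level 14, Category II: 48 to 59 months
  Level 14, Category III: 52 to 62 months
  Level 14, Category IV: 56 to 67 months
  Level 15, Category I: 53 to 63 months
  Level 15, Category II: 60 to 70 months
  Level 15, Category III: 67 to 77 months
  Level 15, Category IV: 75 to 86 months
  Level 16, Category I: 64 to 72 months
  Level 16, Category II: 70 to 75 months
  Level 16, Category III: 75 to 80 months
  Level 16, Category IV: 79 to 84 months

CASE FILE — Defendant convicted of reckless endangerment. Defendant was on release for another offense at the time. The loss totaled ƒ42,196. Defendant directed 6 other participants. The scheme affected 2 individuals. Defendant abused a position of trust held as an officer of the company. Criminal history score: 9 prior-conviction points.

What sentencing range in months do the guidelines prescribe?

Base offense level for reckless endangerment: 10.
S1 applies (level before this adjustment is 10 ≥ 5, so +3): 10 + 3 = 13.
S2 applies: 13 + 3 = 16.
S3 applies: 16 + 1 = 17.
S5 applies: 17 + 2 = 19.
S7 does not apply.
Level 19 exceeds the maximum of 16; capped at 16.
Final offense level: 16.
Criminal history: 9 prior points → Category IV (9+).
Level 16 falls in the 16 band.
Grid: Level 16 × Category IV = 79-84 months.

79-84 months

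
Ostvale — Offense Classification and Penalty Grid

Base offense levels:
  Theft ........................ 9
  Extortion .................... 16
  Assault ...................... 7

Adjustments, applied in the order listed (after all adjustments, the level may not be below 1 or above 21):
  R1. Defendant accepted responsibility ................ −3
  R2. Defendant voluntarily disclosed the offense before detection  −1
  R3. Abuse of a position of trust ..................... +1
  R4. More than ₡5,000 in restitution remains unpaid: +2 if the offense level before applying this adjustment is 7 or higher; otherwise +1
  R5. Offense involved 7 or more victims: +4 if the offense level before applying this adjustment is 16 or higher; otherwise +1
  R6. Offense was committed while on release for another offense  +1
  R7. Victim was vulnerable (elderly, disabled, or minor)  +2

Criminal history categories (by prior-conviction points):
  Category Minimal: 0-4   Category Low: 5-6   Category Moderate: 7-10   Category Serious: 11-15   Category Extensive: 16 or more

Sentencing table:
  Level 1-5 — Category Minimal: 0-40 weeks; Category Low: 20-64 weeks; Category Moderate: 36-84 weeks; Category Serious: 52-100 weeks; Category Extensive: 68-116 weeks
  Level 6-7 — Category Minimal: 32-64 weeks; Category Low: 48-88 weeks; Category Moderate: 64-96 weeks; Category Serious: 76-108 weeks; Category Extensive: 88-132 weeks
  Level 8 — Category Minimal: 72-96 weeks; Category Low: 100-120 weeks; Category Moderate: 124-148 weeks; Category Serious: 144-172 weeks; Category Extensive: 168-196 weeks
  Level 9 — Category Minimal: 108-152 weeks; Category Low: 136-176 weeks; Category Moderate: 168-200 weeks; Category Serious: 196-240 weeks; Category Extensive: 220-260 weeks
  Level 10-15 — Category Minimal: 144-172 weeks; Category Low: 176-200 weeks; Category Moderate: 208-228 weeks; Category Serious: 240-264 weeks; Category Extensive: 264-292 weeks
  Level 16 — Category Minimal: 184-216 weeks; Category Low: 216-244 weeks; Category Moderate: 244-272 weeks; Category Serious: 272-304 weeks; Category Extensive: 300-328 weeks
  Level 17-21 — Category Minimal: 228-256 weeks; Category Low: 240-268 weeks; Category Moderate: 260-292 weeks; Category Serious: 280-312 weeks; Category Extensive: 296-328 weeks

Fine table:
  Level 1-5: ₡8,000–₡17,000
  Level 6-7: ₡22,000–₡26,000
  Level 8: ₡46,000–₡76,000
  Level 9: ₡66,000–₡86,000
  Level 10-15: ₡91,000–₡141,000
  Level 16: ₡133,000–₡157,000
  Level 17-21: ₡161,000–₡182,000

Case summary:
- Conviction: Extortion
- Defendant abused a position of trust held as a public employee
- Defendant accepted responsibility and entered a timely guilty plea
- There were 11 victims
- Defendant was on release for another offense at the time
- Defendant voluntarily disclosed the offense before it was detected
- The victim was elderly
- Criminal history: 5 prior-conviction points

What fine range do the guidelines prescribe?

₡161,000–₡182,000

Base offense level for extortion: 16.
R1 applies: 16 − 3 = 13.
R2 applies: 13 − 1 = 12.
R3 applies: 12 + 1 = 13.
R4 does not apply.
R5 applies (level before this adjustment is 13 < 16, so +1): 13 + 1 = 14.
R6 applies: 14 + 1 = 15.
R7 applies: 15 + 2 = 17.
Final offense level: 17.
Level 17 falls in the 17-21 band.
Fine table: Level 17-21 → ₡161,000–₡182,000.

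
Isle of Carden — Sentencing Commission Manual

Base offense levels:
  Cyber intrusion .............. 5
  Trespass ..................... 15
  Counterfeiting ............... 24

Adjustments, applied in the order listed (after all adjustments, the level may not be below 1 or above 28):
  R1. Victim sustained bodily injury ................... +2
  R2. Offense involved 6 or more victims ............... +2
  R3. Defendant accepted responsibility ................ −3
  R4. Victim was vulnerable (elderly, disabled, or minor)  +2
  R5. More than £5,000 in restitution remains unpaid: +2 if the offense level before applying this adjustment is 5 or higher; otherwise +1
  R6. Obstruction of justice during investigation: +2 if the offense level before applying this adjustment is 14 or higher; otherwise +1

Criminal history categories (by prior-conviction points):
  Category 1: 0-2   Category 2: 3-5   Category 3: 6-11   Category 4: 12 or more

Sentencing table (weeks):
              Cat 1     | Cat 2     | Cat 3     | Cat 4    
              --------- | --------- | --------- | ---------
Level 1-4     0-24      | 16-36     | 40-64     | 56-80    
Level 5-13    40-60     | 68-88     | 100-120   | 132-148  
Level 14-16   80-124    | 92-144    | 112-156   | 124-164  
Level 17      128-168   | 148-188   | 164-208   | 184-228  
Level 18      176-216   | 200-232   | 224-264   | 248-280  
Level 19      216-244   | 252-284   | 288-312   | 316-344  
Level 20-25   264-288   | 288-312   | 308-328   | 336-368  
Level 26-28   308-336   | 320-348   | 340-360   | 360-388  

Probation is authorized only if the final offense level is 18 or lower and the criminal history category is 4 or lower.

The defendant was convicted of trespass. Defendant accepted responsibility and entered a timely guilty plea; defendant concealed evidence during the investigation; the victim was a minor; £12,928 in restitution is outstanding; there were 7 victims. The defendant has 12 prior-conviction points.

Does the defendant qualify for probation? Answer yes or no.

No

Base offense level for trespass: 15.
R2 applies: 15 + 2 = 17.
R3 applies: 17 − 3 = 14.
R4 applies: 14 + 2 = 16.
R5 applies (level before this adjustment is 16 ≥ 5, so +2): 16 + 2 = 18.
R6 applies (level before this adjustment is 18 ≥ 14, so +2): 18 + 2 = 20.
Final offense level: 20.
Criminal history: 12 prior points → Category 4 (12+).
Level 20 falls in the 20-25 band.
Grid: Level 20-25 × Category 4 = 336-368 weeks.
Probation check: level 20 > 18 and category 4 ≤ 4 → not eligible.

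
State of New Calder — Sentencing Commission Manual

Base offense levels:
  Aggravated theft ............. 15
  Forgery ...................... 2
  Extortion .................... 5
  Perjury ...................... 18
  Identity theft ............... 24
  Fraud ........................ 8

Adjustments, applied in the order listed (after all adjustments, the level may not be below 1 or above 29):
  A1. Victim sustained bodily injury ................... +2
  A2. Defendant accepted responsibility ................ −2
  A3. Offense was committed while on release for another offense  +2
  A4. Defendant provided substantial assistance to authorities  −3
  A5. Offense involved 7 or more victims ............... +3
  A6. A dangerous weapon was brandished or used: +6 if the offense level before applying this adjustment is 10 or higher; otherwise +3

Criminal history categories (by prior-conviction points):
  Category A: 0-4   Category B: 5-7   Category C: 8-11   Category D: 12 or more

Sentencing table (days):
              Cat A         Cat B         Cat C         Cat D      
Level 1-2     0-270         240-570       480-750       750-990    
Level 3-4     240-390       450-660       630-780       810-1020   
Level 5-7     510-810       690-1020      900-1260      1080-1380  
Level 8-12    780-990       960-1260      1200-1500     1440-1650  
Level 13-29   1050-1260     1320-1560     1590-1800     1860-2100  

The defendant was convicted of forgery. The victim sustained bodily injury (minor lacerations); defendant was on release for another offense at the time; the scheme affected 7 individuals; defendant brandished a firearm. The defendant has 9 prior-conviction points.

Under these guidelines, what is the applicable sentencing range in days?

Base offense level for forgery: 2.
A1 applies: 2 + 2 = 4.
A3 applies: 4 + 2 = 6.
A5 applies: 6 + 3 = 9.
A6 applies (level before this adjustment is 9 < 10, so +3): 9 + 3 = 12.
Final offense level: 12.
Criminal history: 9 prior points → Category C (8-11).
Level 12 falls in the 8-12 band.
Grid: Level 8-12 × Category C = 1200-1500 days.

1200-1500 days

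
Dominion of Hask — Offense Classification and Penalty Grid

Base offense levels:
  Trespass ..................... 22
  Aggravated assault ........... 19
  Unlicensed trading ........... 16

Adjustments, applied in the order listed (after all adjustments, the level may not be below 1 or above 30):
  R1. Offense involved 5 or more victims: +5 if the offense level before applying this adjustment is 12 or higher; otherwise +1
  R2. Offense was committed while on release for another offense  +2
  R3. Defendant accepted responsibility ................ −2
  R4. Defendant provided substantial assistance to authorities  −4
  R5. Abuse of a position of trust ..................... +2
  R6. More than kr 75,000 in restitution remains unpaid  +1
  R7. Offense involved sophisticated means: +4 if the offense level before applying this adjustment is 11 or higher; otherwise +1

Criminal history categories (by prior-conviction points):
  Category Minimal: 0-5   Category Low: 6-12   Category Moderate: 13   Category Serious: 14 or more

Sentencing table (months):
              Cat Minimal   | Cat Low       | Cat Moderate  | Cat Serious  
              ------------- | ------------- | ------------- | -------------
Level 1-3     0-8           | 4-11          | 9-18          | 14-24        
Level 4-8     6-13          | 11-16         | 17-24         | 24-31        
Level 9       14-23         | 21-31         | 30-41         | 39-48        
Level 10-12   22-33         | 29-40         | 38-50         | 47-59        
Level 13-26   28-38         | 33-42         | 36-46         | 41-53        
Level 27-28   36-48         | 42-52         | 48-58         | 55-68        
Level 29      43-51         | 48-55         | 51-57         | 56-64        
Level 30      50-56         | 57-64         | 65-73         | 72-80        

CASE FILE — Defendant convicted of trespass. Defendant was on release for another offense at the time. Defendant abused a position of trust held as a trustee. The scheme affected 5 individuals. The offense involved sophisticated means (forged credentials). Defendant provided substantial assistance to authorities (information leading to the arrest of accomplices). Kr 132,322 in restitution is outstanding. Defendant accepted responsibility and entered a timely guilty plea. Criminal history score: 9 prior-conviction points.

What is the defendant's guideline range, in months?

Base offense level for trespass: 22.
R1 applies (level before this adjustment is 22 ≥ 12, so +5): 22 + 5 = 27.
R2 applies: 27 + 2 = 29.
R3 applies: 29 − 2 = 27.
R4 applies: 27 − 4 = 23.
R5 applies: 23 + 2 = 25.
R6 applies: 25 + 1 = 26.
R7 applies (level before this adjustment is 26 ≥ 11, so +4): 26 + 4 = 30.
Final offense level: 30.
Criminal history: 9 prior points → Category Low (6-12).
Level 30 falls in the 30 band.
Grid: Level 30 × Category Low = 57-64 months.

57-64 months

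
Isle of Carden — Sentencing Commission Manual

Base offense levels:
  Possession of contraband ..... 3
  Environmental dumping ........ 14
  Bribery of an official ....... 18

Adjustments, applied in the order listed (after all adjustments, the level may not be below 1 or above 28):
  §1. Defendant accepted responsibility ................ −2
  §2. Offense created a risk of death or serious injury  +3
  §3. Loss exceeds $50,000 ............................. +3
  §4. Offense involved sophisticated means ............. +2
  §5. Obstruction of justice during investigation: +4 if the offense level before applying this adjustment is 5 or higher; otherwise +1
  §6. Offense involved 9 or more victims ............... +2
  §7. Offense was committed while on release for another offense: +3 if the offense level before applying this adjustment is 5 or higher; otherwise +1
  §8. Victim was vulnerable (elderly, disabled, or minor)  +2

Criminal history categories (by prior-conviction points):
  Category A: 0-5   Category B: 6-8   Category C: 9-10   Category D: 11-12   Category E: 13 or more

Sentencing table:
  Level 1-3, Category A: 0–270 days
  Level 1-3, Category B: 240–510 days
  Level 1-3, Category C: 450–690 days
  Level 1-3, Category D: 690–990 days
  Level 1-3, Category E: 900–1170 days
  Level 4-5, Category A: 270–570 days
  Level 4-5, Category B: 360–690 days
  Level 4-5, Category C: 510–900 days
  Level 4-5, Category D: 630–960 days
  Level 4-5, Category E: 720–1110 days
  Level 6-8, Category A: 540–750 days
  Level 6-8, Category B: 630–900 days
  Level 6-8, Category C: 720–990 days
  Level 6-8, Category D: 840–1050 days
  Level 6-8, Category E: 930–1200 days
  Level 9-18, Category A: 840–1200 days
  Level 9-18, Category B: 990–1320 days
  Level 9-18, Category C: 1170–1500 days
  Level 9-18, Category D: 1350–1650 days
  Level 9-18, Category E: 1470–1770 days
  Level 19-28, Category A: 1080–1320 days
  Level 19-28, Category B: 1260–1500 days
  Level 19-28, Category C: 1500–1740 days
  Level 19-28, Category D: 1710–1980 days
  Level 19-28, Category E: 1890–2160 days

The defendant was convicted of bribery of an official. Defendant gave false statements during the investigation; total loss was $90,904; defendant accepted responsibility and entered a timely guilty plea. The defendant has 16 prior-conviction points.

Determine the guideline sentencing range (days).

1890-2160 days

Base offense level for bribery of an official: 18.
§1 applies: 18 − 2 = 16.
§3 applies: 16 + 3 = 19.
§5 applies (level before this adjustment is 19 ≥ 5, so +4): 19 + 4 = 23.
§7 does not apply.
§8 does not apply.
Final offense level: 23.
Criminal history: 16 prior points → Category E (13+).
Level 23 falls in the 19-28 band.
Grid: Level 19-28 × Category E = 1890-2160 days.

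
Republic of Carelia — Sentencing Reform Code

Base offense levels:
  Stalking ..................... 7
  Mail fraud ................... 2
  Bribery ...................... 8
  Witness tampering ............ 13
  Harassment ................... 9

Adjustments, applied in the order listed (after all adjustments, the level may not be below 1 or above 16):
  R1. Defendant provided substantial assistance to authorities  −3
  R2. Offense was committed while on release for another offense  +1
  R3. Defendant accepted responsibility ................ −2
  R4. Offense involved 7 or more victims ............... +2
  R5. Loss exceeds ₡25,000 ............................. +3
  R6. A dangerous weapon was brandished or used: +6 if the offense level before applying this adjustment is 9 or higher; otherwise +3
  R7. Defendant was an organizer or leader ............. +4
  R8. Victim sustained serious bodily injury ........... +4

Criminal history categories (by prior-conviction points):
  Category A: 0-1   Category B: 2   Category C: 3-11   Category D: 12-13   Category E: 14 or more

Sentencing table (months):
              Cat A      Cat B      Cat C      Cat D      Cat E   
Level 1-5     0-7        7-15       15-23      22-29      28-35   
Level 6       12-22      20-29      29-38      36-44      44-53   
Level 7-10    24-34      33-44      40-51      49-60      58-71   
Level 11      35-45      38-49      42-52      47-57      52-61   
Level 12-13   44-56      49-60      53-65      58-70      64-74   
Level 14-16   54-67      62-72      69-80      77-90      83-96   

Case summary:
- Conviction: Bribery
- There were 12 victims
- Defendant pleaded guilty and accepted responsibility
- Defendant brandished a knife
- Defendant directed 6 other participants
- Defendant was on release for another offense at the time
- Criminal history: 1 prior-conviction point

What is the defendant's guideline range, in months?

54-67 months

Base offense level for bribery: 8.
R2 applies: 8 + 1 = 9.
R3 applies: 9 − 2 = 7.
R4 applies: 7 + 2 = 9.
R5 does not apply.
R6 applies (level before this adjustment is 9 ≥ 9, so +6): 9 + 6 = 15.
R7 applies: 15 + 4 = 19.
Level 19 exceeds the maximum of 16; capped at 16.
Final offense level: 16.
Criminal history: 1 prior point → Category A (0-1).
Level 16 falls in the 14-16 band.
Grid: Level 14-16 × Category A = 54-67 months.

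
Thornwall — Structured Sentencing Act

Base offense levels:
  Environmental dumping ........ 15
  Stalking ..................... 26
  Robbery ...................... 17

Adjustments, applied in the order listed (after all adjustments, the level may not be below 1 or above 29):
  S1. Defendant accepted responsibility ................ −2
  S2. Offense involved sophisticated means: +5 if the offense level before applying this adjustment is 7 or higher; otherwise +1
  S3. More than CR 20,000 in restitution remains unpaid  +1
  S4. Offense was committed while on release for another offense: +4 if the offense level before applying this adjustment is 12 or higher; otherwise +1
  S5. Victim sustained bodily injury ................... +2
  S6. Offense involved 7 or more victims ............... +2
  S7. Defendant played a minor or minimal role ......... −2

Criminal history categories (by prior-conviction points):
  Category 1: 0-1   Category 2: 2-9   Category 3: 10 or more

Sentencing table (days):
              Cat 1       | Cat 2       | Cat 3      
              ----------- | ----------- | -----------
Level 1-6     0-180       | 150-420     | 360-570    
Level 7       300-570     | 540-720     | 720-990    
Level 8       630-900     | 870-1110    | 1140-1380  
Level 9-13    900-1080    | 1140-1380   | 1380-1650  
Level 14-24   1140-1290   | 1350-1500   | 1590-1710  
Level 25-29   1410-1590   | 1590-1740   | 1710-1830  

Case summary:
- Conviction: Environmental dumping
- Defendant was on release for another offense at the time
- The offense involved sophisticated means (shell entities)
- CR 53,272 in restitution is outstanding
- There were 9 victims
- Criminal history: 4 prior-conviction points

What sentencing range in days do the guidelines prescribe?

Base offense level for environmental dumping: 15.
S2 applies (level before this adjustment is 15 ≥ 7, so +5): 15 + 5 = 20.
S3 applies: 20 + 1 = 21.
S4 applies (level before this adjustment is 21 ≥ 12, so +4): 21 + 4 = 25.
S6 applies: 25 + 2 = 27.
S7 does not apply.
Final offense level: 27.
Criminal history: 4 prior points → Category 2 (2-9).
Level 27 falls in the 25-29 band.
Grid: Level 25-29 × Category 2 = 1590-1740 days.

1590-1740 days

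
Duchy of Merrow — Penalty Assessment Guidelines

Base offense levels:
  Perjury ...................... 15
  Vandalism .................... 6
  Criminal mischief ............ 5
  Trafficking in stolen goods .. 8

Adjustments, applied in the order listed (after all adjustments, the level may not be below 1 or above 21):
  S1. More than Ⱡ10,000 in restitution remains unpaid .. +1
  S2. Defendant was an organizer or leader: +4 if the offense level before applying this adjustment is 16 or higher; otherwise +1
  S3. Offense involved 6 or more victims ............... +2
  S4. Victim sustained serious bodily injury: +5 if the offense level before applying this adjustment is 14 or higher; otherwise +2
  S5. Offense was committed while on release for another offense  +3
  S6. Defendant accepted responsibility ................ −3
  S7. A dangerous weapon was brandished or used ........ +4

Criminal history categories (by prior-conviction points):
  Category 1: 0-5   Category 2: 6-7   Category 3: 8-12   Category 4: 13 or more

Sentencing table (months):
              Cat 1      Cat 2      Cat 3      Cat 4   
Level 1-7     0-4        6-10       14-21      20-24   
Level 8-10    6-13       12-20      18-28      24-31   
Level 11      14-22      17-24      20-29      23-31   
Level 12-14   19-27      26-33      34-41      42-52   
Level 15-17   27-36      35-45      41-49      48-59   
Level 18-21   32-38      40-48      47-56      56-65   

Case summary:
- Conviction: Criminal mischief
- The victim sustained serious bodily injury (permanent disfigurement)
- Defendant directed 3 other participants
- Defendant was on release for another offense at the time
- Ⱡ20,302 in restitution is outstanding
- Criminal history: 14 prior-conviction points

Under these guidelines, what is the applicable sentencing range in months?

42-52 months

Base offense level for criminal mischief: 5.
S1 applies: 5 + 1 = 6.
S2 applies (level before this adjustment is 6 < 16, so +1): 6 + 1 = 7.
S3 does not apply.
S4 applies (level before this adjustment is 7 < 14, so +2): 7 + 2 = 9.
S5 applies: 9 + 3 = 12.
Final offense level: 12.
Criminal history: 14 prior points → Category 4 (13+).
Level 12 falls in the 12-14 band.
Grid: Level 12-14 × Category 4 = 42-52 months.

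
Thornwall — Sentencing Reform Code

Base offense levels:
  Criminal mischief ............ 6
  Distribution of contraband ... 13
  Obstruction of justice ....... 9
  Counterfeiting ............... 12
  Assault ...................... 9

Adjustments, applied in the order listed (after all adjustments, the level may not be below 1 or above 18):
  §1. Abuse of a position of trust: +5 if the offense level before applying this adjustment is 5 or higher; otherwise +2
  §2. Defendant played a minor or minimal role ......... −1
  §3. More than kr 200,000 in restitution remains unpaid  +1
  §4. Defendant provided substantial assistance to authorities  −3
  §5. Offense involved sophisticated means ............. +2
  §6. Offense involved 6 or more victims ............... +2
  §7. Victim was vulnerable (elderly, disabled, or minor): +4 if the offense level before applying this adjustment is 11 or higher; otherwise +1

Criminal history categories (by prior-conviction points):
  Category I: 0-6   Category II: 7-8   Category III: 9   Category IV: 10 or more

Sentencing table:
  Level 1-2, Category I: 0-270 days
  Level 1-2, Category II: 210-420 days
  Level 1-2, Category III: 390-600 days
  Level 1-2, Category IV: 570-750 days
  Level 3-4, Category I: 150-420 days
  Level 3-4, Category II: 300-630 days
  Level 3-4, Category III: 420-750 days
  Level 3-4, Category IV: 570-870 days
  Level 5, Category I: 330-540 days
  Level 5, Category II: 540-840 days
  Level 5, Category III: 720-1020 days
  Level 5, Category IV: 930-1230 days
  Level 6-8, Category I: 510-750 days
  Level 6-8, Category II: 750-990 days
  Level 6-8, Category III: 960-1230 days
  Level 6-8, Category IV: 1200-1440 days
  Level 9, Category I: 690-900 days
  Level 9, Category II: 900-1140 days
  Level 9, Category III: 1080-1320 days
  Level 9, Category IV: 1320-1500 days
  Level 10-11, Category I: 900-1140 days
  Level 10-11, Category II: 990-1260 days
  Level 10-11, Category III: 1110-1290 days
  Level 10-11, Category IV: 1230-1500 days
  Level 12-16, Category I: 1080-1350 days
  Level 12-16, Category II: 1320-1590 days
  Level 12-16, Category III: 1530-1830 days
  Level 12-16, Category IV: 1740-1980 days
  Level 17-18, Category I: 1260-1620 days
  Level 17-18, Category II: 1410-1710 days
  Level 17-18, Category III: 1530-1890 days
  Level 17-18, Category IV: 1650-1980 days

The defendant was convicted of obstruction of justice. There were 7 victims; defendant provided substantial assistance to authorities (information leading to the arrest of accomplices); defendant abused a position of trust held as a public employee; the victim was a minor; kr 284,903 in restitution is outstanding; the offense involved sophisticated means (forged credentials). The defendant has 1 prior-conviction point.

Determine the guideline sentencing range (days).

1260-1620 days

Base offense level for obstruction of justice: 9.
§1 applies (level before this adjustment is 9 ≥ 5, so +5): 9 + 5 = 14.
§3 applies: 14 + 1 = 15.
§4 applies: 15 − 3 = 12.
§5 applies: 12 + 2 = 14.
§6 applies: 14 + 2 = 16.
§7 applies (level before this adjustment is 16 ≥ 11, so +4): 16 + 4 = 20.
Level 20 exceeds the maximum of 18; capped at 18.
Final offense level: 18.
Criminal history: 1 prior point → Category I (0-6).
Level 18 falls in the 17-18 band.
Grid: Level 17-18 × Category I = 1260-1620 days.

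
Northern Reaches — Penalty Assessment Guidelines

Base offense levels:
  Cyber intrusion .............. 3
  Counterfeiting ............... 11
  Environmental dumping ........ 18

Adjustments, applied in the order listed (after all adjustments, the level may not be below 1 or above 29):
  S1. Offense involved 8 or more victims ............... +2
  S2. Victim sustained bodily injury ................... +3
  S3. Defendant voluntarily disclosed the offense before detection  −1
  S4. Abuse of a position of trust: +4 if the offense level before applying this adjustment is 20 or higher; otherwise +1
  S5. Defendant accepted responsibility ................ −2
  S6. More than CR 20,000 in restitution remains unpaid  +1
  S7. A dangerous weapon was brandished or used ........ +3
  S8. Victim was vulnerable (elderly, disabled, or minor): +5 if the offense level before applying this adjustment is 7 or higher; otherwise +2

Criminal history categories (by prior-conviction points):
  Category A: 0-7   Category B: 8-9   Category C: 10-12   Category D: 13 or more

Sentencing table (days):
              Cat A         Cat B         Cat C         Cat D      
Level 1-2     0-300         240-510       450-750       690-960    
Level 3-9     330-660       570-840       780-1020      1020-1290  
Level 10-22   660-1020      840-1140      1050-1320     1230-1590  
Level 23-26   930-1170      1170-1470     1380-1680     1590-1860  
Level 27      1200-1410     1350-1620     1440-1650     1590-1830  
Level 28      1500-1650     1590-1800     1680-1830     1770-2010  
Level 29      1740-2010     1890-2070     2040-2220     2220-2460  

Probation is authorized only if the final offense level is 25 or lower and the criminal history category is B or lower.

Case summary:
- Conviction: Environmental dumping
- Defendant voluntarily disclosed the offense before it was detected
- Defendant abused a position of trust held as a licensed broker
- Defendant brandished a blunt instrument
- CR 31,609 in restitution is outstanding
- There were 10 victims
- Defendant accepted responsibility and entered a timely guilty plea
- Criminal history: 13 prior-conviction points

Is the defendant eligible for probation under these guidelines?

Base offense level for environmental dumping: 18.
S1 applies: 18 + 2 = 20.
S3 applies: 20 − 1 = 19.
S4 applies (level before this adjustment is 19 < 20, so +1): 19 + 1 = 20.
S5 applies: 20 − 2 = 18.
S6 applies: 18 + 1 = 19.
S7 applies: 19 + 3 = 22.
Final offense level: 22.
Criminal history: 13 prior points → Category D (13+).
Level 22 falls in the 10-22 band.
Grid: Level 10-22 × Category D = 1230-1590 days.
Probation check: level 22 ≤ 25 and category D > B → not eligible.

No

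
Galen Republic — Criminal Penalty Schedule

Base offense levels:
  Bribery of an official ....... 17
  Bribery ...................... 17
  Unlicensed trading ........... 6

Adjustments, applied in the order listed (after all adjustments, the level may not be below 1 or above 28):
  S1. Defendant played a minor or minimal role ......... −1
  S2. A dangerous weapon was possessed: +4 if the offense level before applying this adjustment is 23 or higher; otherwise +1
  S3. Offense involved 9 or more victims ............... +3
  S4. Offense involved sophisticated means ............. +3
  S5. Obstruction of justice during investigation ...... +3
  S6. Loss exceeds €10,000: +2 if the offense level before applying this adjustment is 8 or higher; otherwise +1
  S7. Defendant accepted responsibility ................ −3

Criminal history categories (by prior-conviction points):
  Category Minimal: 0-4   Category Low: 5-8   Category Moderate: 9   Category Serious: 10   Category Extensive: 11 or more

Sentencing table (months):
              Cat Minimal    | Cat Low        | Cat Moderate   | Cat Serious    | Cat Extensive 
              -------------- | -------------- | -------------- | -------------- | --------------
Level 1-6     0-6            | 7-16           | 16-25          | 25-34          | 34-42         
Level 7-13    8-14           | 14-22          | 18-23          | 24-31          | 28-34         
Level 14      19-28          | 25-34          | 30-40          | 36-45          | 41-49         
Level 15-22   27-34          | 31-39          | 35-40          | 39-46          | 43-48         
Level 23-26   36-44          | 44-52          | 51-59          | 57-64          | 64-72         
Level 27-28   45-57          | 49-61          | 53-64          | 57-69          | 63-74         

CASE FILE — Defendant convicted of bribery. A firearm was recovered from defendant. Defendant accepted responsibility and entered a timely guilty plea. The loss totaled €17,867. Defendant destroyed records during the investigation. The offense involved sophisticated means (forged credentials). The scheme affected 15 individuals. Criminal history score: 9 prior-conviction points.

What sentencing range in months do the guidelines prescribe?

51-59 months

Base offense level for bribery: 17.
S1 does not apply.
S2 applies (level before this adjustment is 17 < 23, so +1): 17 + 1 = 18.
S3 applies: 18 + 3 = 21.
S4 applies: 21 + 3 = 24.
S5 applies: 24 + 3 = 27.
S6 applies (level before this adjustment is 27 ≥ 8, so +2): 27 + 2 = 29.
S7 applies: 29 − 3 = 26.
Final offense level: 26.
Criminal history: 9 prior points → Category Moderate (9).
Level 26 falls in the 23-26 band.
Grid: Level 23-26 × Category Moderate = 51-59 months.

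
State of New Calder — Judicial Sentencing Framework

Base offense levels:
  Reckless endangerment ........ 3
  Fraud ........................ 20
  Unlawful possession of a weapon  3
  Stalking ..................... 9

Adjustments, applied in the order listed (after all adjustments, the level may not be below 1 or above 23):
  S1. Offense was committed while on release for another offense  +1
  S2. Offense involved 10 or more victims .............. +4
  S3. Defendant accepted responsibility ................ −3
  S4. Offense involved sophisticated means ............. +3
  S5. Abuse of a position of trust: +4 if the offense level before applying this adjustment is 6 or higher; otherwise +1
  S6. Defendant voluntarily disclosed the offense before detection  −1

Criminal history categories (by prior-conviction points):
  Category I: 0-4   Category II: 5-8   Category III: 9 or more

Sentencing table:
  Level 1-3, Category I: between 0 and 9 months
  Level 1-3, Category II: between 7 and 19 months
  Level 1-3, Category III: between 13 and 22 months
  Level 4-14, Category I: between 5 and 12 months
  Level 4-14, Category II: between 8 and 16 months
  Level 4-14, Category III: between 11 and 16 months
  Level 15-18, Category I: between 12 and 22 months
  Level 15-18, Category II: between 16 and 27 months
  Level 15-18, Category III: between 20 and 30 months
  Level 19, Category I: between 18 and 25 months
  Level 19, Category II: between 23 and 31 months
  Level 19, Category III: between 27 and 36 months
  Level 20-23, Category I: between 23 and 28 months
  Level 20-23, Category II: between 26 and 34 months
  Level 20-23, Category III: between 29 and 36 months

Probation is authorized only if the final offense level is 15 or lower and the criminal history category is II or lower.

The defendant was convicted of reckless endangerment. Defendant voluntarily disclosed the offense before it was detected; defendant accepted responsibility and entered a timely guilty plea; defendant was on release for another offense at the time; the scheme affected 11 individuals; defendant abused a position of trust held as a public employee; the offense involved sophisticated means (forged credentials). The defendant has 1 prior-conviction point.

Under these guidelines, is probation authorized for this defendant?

Yes

Base offense level for reckless endangerment: 3.
S1 applies: 3 + 1 = 4.
S2 applies: 4 + 4 = 8.
S3 applies: 8 − 3 = 5.
S4 applies: 5 + 3 = 8.
S5 applies (level before this adjustment is 8 ≥ 6, so +4): 8 + 4 = 12.
S6 applies: 12 − 1 = 11.
Final offense level: 11.
Criminal history: 1 prior point → Category I (0-4).
Level 11 falls in the 4-14 band.
Grid: Level 4-14 × Category I = 5-12 months.
Probation check: level 11 ≤ 15 and category I ≤ II → eligible.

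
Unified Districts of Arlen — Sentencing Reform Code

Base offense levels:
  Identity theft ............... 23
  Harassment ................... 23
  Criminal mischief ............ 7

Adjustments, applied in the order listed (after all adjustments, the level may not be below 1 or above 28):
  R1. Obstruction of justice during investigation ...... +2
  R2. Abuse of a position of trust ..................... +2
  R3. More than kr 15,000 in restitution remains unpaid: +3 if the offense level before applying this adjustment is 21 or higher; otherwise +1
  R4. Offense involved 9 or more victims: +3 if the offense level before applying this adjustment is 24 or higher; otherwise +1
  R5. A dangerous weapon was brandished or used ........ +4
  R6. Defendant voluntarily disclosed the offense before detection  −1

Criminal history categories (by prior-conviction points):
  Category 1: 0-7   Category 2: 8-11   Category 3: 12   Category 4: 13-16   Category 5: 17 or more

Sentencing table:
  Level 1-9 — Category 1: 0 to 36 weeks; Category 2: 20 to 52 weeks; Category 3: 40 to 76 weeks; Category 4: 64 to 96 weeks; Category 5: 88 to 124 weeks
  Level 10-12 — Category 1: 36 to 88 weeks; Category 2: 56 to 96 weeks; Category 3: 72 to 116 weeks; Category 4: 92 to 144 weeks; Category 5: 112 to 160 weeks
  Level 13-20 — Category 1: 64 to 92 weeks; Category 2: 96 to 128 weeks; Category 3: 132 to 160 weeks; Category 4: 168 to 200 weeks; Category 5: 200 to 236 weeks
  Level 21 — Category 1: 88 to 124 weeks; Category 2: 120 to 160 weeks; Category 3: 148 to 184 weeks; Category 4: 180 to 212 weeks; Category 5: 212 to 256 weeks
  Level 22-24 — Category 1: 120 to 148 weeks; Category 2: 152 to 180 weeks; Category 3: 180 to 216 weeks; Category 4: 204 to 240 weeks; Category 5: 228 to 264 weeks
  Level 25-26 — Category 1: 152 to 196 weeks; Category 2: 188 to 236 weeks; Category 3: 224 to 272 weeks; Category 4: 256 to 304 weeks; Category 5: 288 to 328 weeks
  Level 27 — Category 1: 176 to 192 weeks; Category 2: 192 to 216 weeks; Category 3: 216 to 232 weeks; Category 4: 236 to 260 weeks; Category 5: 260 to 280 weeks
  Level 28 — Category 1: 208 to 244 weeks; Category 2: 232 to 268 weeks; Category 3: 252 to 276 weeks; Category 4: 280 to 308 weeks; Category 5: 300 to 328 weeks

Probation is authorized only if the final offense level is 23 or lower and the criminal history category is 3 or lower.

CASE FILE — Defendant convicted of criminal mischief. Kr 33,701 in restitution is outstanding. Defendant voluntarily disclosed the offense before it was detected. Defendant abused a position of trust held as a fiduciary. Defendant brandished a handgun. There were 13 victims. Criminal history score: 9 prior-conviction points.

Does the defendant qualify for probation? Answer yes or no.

Base offense level for criminal mischief: 7.
R2 applies: 7 + 2 = 9.
R3 applies (level before this adjustment is 9 < 21, so +1): 9 + 1 = 10.
R4 applies (level before this adjustment is 10 < 24, so +1): 10 + 1 = 11.
R5 applies: 11 + 4 = 15.
R6 applies: 15 − 1 = 14.
Final offense level: 14.
Criminal history: 9 prior points → Category 2 (8-11).
Level 14 falls in the 13-20 band.
Grid: Level 13-20 × Category 2 = 96-128 weeks.
Probation check: level 14 ≤ 23 and category 2 ≤ 3 → eligible.

Yes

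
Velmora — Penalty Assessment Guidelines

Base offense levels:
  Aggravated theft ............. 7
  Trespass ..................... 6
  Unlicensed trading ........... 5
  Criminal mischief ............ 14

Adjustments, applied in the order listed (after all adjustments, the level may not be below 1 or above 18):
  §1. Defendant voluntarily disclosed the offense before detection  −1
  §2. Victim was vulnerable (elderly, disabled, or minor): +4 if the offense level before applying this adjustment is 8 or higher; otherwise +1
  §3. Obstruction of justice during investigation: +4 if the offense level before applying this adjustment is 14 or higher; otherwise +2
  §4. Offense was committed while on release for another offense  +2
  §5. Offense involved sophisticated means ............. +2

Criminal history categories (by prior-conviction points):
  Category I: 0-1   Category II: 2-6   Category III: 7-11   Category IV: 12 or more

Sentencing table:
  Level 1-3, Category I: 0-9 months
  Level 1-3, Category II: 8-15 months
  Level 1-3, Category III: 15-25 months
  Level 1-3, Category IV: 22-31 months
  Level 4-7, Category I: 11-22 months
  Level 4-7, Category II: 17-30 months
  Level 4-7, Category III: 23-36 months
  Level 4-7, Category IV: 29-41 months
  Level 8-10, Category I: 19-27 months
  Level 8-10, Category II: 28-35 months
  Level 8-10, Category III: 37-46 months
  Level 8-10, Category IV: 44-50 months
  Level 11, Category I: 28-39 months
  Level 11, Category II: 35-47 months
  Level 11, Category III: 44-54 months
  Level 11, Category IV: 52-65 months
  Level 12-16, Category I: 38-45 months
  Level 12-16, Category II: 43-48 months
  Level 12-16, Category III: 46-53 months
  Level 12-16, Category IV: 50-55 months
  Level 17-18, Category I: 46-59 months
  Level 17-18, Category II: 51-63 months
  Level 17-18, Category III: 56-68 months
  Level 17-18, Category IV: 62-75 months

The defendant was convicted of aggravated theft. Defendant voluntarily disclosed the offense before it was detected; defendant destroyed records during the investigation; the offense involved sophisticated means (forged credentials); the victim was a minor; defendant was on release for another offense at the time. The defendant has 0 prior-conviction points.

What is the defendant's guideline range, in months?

38-45 months

Base offense level for aggravated theft: 7.
§1 applies: 7 − 1 = 6.
§2 applies (level before this adjustment is 6 < 8, so +1): 6 + 1 = 7.
§3 applies (level before this adjustment is 7 < 14, so +2): 7 + 2 = 9.
§4 applies: 9 + 2 = 11.
§5 applies: 11 + 2 = 13.
Final offense level: 13.
Criminal history: 0 prior points → Category I (0-1).
Level 13 falls in the 12-16 band.
Grid: Level 12-16 × Category I = 38-45 months.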